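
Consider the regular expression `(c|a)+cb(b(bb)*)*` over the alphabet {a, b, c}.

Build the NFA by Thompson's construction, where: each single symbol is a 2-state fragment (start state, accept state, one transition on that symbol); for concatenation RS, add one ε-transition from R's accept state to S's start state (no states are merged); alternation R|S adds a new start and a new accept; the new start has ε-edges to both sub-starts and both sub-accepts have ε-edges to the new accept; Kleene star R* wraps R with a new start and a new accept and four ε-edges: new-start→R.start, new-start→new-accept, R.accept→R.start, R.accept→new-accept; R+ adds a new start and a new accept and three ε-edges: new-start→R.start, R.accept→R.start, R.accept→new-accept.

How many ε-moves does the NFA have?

20

Building bottom-up:
Each of the 7 symbol leaves contributes 0 ε-transitions.
  c|a : 4 ε-transitions
  (c|a)+ : 7 ε-transitions
  bb : 1 ε-transition
  (bb)* : 5 ε-transitions
  b(bb)* : 6 ε-transitions
  (b(bb)*)* : 10 ε-transitions
  (c|a)+cb(b(bb)*)* : 20 ε-transitions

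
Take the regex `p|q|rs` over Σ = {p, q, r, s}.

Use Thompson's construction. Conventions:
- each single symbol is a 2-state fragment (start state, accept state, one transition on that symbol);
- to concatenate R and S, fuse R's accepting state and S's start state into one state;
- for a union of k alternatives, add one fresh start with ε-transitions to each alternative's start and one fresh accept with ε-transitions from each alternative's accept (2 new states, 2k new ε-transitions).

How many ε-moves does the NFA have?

6

Building bottom-up:
Each of the 4 symbol leaves contributes 0 ε-transitions.
  rs : 0 ε-transitions
  p|q|rs : 6 ε-transitions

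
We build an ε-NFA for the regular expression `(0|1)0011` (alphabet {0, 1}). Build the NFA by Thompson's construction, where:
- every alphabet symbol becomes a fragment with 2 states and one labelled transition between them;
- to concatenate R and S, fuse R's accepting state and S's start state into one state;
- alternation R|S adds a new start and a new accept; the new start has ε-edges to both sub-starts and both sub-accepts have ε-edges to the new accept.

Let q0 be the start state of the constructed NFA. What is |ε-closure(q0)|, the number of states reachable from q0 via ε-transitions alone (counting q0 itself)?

3

Compute the ε-closure size of each fragment's start state recursively; a symbol fragment's start has no outgoing ε-edge, so its closure is just itself (size 1).
  0|1 → C = 1 + 1 + 1 = 3 (the new accept is not ε-reachable since no branch accepts ε)
  (0|1)0011 → C equals the left operand's closure size = 3 (its accept is not ε-reachable, so the closure stops there)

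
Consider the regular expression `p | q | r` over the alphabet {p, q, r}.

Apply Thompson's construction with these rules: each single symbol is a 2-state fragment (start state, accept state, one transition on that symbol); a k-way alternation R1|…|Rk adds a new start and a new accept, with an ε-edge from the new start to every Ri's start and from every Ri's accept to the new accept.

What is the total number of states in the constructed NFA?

8

Recursing over subexpressions:
Each of the 3 symbol leaves contributes a 2-state fragment.
  p | q | r = 8 states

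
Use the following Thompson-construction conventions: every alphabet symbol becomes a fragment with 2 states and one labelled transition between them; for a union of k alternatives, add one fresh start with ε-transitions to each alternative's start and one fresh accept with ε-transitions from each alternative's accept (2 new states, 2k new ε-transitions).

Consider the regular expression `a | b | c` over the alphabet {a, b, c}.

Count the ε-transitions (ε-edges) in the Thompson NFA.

6

Building bottom-up:
Each of the 3 symbol leaves contributes 0 ε-transitions.
  a | b | c = 6 ε-transitions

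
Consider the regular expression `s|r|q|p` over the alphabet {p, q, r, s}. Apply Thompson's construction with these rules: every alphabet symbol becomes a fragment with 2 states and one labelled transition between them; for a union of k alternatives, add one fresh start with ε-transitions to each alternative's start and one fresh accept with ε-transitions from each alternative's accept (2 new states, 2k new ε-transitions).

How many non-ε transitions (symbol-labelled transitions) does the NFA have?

4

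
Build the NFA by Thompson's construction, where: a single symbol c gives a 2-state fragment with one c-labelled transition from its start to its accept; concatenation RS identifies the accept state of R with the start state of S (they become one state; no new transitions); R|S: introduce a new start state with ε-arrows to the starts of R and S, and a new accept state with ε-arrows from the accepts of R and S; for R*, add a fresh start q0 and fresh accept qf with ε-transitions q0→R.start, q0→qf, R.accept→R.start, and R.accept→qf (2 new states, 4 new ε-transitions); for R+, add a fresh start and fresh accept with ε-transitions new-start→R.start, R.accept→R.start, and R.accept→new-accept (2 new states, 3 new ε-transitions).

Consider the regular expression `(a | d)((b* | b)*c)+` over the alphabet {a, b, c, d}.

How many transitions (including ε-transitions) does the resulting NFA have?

Bottom-up over the parse tree:
Each of the 5 symbol leaves contributes 1 transition (1 symbol, 0 ε).
  a | d = 6 transitions (2 symbol, 4 ε)
  b* = 5 transitions (1 symbol, 4 ε)
  b* | b = 10 transitions (2 symbol, 8 ε)
  (b* | b)* = 14 transitions (2 symbol, 12 ε)
  (b* | b)*c = 15 transitions (3 symbol, 12 ε)
  ((b* | b)*c)+ = 18 transitions (3 symbol, 15 ε)
  (a | d)((b* | b)*c)+ = 24 transitions (5 symbol, 19 ε)

24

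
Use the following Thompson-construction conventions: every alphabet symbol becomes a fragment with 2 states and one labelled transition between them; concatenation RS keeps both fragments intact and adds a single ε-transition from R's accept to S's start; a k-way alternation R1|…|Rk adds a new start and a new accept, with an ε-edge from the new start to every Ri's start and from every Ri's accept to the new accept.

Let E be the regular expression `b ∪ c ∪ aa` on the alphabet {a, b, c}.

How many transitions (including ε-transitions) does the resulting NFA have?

11

Recursing over subexpressions:
Each of the 4 symbol leaves contributes 1 transition (1 symbol, 0 ε).
  aa → 3 transitions (2 symbol, 1 ε)
  b ∪ c ∪ aa → 11 transitions (4 symbol, 7 ε)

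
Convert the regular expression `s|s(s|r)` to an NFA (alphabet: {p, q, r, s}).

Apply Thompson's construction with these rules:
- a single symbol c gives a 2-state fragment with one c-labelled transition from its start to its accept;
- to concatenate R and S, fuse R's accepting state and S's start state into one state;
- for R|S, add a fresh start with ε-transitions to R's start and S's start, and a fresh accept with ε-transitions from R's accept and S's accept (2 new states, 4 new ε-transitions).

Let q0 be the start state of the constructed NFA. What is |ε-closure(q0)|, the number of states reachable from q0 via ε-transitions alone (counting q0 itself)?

3

Work bottom-up. For each fragment F, track |ε-closure(F.start)| and whether F's accept lies in that closure (i.e. whether F accepts ε). A single-symbol fragment has closure size 1 and does not accept ε.
  s|r — new start ε-reaches every alternative's start; none of them accept ε, so the new accept is not reached: C = 1 + 1 + 1 = 3
  s(s|r) — same as the first factor's closure: C = 1
  s|s(s|r) — C = 1 + 1 + 1 = 3 (the new accept is not ε-reachable since no branch accepts ε)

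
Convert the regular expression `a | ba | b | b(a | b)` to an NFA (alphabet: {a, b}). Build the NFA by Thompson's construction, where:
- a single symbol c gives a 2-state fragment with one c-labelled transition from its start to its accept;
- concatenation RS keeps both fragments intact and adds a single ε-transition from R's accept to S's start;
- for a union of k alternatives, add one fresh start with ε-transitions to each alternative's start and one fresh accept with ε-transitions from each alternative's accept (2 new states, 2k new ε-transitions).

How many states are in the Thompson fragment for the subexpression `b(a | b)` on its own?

Fragment for `b(a | b)`:
Each of the 3 symbol leaves contributes a 2-state fragment.
  a | b — 6 states
  b(a | b) — 8 states

8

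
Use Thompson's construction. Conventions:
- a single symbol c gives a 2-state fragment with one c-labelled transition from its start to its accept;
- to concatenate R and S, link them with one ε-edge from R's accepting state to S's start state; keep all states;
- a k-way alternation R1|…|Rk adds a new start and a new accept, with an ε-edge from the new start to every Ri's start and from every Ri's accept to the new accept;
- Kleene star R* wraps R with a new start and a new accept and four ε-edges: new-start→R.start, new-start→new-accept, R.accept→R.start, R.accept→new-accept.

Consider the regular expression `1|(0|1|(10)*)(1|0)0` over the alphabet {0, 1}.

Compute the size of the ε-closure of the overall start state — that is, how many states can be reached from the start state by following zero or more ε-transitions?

12

Compute the ε-closure size of each fragment's start state recursively; a symbol fragment's start has no outgoing ε-edge, so its closure is just itself (size 1).
  10 → same as the first factor's closure: C = 1
  (10)* → the star's fresh start ε-reaches both the body's start and the fresh accept: C = 2 + 1 = 3
  0|1|(10)* → new start ε-reaches every alternative's start; at least one alternative accepts ε, so the union's new accept is reached too: C = 1 + 1 + 1 + 3 + 1 = 7
  1|0 → new start ε-reaches every alternative's start; none of them accept ε, so the new accept is not reached: C = 1 + 1 + 1 = 3
  (0|1|(10)*)(1|0)0 → C = 7 + 3 = 10 (closure spills across the concat boundary because the left factor accepts ε)
  1|(0|1|(10)*)(1|0)0 → new start ε-reaches every alternative's start; none of them accept ε, so the new accept is not reached: C = 1 + 1 + 10 = 12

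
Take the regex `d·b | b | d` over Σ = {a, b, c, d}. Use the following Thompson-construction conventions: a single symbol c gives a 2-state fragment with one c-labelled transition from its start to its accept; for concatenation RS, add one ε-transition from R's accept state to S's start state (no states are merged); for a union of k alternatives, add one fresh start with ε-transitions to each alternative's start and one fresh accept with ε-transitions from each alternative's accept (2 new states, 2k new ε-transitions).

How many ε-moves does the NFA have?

7

Recursing over subexpressions:
Each of the 4 symbol leaves contributes 0 ε-transitions.
  d·b — 1 ε-transition
  d·b | b | d — 7 ε-transitions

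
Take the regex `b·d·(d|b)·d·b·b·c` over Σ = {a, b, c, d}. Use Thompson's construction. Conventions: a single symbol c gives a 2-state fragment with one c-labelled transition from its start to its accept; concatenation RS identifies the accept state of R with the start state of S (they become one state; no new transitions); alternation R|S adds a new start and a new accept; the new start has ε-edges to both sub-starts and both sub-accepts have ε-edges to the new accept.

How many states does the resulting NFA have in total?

12

Building bottom-up:
Each of the 8 symbol leaves contributes a 2-state fragment.
  d|b : 6 states
  b·d·(d|b)·d·b·b·c : 12 states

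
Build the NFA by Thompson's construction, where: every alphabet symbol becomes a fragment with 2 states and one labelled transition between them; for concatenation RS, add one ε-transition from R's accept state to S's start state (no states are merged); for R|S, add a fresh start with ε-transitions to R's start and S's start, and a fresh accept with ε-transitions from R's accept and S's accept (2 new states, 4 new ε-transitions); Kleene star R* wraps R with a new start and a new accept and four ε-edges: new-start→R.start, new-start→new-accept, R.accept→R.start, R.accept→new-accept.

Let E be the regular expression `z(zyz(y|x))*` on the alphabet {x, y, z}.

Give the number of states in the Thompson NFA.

Building bottom-up:
Each of the 6 symbol leaves contributes a 2-state fragment.
  y|x — 6 states
  zyz(y|x) — 12 states
  (zyz(y|x))* — 14 states
  z(zyz(y|x))* — 16 states

16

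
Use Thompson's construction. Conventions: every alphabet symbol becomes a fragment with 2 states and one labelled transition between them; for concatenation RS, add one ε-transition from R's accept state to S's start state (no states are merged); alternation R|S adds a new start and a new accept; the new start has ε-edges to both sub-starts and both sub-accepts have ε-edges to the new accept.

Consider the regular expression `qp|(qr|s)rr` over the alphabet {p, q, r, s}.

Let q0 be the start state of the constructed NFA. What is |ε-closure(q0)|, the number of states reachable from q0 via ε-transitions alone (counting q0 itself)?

5

Let C(F) = |ε-closure(F.start)| within fragment F, and note whether F accepts ε. Symbol fragments have C = 1 and do not accept ε. Then:
  qp : same as the first factor's closure: C = 1
  qr : C equals the left operand's closure size = 1 (its accept is not ε-reachable, so the closure stops there)
  qr|s : C = 1 + 1 + 1 = 3 (the new accept is not ε-reachable since no branch accepts ε)
  (qr|s)rr : C equals the left operand's closure size = 3 (its accept is not ε-reachable, so the closure stops there)
  qp|(qr|s)rr : new start ε-reaches every alternative's start; none of them accept ε, so the new accept is not reached: C = 1 + 1 + 3 = 5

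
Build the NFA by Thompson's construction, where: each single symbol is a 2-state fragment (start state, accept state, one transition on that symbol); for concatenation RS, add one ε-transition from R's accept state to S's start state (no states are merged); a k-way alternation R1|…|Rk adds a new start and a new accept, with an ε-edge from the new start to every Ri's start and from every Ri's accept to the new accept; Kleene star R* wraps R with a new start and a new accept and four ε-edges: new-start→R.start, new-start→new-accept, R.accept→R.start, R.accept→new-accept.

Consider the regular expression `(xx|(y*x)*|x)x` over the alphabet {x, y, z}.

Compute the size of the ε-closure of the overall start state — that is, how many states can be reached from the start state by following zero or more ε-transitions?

11

Let C(F) = |ε-closure(F.start)| within fragment F, and note whether F accepts ε. Symbol fragments have C = 1 and do not accept ε. Then:
  xx → same as the first factor's closure: |ε-closure| = 1
  y* → |ε-closure| = 1 (new start) + 1 (body) + 1 (new accept) = 3
  y*x → |ε-closure| = 3 + 1 = 4 (closure spills across the concat boundary because the left factor accepts ε)
  (y*x)* → |ε-closure| = 1 (new start) + 4 (body) + 1 (new accept) = 6
  xx|(y*x)*|x → new start ε-reaches every alternative's start; at least one alternative accepts ε, so the union's new accept is reached too: |ε-closure| = 1 + 1 + 6 + 1 + 1 = 10
  (xx|(y*x)*|x)x → the left operand accepts ε, so the closure extends into the next operand (via the concat ε-link); |ε-closure| = 10 + 1 = 11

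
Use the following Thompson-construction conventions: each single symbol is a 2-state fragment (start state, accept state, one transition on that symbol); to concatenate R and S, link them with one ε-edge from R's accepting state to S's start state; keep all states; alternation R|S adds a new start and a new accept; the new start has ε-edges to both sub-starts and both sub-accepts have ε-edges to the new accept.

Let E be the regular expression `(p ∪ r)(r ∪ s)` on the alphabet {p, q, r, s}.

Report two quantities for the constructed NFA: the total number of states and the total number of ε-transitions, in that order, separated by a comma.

12, 9

Building bottom-up:
Each of the 4 symbol leaves contributes 2 states and 0 ε-transitions.
  p ∪ r : 6 states, 4 ε-transitions
  r ∪ s : 6 states, 4 ε-transitions
  (p ∪ r)(r ∪ s) : 12 states, 9 ε-transitions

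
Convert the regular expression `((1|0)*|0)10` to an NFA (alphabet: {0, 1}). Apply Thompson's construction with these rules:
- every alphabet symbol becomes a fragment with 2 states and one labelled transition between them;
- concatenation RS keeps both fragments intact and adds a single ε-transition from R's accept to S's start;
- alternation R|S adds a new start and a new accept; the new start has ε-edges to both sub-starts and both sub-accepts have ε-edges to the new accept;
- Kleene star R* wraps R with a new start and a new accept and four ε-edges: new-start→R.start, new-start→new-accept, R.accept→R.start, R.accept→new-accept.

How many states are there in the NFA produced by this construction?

16

Bottom-up over the parse tree:
Each of the 5 symbol leaves contributes a 2-state fragment.
  1|0 = 6 states
  (1|0)* = 8 states
  (1|0)*|0 = 12 states
  ((1|0)*|0)10 = 16 states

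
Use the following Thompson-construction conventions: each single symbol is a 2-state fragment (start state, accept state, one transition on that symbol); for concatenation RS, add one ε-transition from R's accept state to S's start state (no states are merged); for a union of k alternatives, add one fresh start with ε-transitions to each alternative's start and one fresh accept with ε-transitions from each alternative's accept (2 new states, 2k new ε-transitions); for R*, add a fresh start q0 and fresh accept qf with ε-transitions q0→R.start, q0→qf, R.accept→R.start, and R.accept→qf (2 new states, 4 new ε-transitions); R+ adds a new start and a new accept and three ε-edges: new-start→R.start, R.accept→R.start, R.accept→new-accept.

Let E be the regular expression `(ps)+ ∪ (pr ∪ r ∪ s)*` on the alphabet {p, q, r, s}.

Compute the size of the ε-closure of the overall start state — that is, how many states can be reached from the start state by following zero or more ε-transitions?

Let C(F) = |ε-closure(F.start)| within fragment F, and note whether F accepts ε. Symbol fragments have C = 1 and do not accept ε. Then:
  ps — same as the first factor's closure: |closure| = 1
  (ps)+ — |closure| = 1 + 1 = 2 (the body doesn't accept ε, so the new accept is not reached)
  pr — same as the first factor's closure: |closure| = 1
  pr ∪ r ∪ s — |closure| = 1 + 1 + 1 + 1 = 4 (the new accept is not ε-reachable since no branch accepts ε)
  (pr ∪ r ∪ s)* — new start has ε-edges to the inner start and to the new accept, so |closure| = 2 + 4 = 6
  (ps)+ ∪ (pr ∪ r ∪ s)* — new start ε-reaches every alternative's start; at least one alternative accepts ε, so the union's new accept is reached too: |closure| = 1 + 2 + 6 + 1 = 10

10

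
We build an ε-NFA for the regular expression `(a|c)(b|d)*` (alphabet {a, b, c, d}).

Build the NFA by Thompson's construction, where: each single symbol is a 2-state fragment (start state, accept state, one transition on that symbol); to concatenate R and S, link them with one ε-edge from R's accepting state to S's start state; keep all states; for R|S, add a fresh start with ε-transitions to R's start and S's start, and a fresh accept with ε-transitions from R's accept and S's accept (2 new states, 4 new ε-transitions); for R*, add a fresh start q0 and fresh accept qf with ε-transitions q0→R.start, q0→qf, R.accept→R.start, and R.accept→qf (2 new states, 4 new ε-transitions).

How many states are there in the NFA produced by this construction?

14

By structural recursion:
Each of the 4 symbol leaves contributes a 2-state fragment.
  a|c — 6 states
  b|d — 6 states
  (b|d)* — 8 states
  (a|c)(b|d)* — 14 states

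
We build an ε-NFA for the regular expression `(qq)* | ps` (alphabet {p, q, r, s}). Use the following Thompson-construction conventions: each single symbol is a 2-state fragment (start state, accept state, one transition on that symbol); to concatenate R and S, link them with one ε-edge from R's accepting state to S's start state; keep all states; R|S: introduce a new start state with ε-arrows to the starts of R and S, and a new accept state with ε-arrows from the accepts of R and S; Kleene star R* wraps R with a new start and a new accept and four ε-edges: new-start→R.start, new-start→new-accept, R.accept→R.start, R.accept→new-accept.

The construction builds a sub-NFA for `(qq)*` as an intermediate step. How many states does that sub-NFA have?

6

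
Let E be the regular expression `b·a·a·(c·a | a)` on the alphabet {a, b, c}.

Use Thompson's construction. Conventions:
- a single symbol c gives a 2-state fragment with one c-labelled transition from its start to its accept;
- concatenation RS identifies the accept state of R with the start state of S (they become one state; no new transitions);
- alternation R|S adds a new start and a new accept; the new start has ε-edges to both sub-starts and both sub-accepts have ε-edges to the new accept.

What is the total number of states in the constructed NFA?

Per subexpression:
Each of the 6 symbol leaves contributes a 2-state fragment.
  c·a → 3 states
  c·a | a → 7 states
  b·a·a·(c·a | a) → 10 states

10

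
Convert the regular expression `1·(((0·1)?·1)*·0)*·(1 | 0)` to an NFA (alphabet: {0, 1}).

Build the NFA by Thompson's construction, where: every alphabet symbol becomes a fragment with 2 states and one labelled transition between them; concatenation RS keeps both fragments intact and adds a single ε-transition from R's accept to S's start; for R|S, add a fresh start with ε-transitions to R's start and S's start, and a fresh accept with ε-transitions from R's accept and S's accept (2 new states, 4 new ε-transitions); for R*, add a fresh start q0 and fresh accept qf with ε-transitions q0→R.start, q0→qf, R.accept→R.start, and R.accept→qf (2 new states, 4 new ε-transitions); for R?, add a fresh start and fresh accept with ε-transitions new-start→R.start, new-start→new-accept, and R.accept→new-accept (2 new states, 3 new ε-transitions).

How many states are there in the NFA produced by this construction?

Building bottom-up:
Each of the 7 symbol leaves contributes a 2-state fragment.
  0·1 : 4 states
  (0·1)? : 6 states
  (0·1)?·1 : 8 states
  ((0·1)?·1)* : 10 states
  ((0·1)?·1)*·0 : 12 states
  (((0·1)?·1)*·0)* : 14 states
  1 | 0 : 6 states
  1·(((0·1)?·1)*·0)*·(1 | 0) : 22 states

22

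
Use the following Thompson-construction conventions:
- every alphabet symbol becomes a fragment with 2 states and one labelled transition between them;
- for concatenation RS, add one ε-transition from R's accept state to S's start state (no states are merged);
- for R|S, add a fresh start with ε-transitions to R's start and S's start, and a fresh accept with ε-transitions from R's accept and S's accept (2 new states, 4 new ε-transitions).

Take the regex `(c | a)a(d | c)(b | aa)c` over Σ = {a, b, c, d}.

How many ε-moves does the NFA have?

17

Bottom-up over the parse tree:
Each of the 9 symbol leaves contributes 0 ε-transitions.
  c | a — 4 ε-transitions
  d | c — 4 ε-transitions
  aa — 1 ε-transition
  b | aa — 5 ε-transitions
  (c | a)a(d | c)(b | aa)c — 17 ε-transitions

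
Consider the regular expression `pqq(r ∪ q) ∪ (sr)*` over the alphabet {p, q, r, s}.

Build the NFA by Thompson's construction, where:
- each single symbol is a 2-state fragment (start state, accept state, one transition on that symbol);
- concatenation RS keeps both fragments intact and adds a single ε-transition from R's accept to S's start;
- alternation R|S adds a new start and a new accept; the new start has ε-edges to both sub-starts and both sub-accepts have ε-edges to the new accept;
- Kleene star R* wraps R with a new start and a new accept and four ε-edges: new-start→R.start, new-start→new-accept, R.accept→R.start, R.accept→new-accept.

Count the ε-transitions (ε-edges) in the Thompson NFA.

16

Building bottom-up:
Each of the 7 symbol leaves contributes 0 ε-transitions.
  r ∪ q = 4 ε-transitions
  pqq(r ∪ q) = 7 ε-transitions
  sr = 1 ε-transition
  (sr)* = 5 ε-transitions
  pqq(r ∪ q) ∪ (sr)* = 16 ε-transitions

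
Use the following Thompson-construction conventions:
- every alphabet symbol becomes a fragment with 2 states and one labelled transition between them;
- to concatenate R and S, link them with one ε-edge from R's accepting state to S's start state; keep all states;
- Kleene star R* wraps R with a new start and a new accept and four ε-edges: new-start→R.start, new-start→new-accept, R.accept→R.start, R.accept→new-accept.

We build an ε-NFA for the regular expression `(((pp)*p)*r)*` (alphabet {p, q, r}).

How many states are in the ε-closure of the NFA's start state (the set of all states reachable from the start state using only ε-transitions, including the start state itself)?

9

Work bottom-up. For each fragment F, track |ε-closure(F.start)| and whether F's accept lies in that closure (i.e. whether F accepts ε). A single-symbol fragment has closure size 1 and does not accept ε.
  pp — same as the first factor's closure: |closure| = 1
  (pp)* — the star's fresh start ε-reaches both the body's start and the fresh accept: |closure| = 2 + 1 = 3
  (pp)*p — |closure| = 3 + 1 = 4 (closure spills across the concat boundary because the left factor accepts ε)
  ((pp)*p)* — |closure| = 1 (new start) + 4 (body) + 1 (new accept) = 6
  ((pp)*p)*r — |closure| = 6 + 1 = 7 (closure spills across the concat boundary because the left factor accepts ε)
  (((pp)*p)*r)* — |closure| = 1 (new start) + 7 (body) + 1 (new accept) = 9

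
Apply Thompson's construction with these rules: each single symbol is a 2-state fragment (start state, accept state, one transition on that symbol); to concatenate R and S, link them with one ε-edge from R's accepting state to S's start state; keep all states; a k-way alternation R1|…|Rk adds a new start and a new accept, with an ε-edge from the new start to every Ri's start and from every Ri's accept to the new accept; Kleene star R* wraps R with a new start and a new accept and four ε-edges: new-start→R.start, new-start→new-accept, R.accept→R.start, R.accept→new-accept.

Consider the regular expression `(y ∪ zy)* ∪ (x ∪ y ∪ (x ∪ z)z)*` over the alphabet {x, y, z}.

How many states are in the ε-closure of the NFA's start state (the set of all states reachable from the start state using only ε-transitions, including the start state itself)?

Compute the ε-closure size of each fragment's start state recursively; a symbol fragment's start has no outgoing ε-edge, so its closure is just itself (size 1).
  zy : |closure| equals the left operand's closure size = 1 (its accept is not ε-reachable, so the closure stops there)
  y ∪ zy : |closure| = 1 + 1 + 1 = 3 (the new accept is not ε-reachable since no branch accepts ε)
  (y ∪ zy)* : the star's fresh start ε-reaches both the body's start and the fresh accept: |closure| = 2 + 3 = 5
  x ∪ z : new start ε-reaches every alternative's start; none of them accept ε, so the new accept is not reached: |closure| = 1 + 1 + 1 = 3
  (x ∪ z)z : same as the first factor's closure: |closure| = 3
  x ∪ y ∪ (x ∪ z)z : new start ε-reaches every alternative's start; none of them accept ε, so the new accept is not reached: |closure| = 1 + 1 + 1 + 3 = 6
  (x ∪ y ∪ (x ∪ z)z)* : the star's fresh start ε-reaches both the body's start and the fresh accept: |closure| = 2 + 6 = 8
  (y ∪ zy)* ∪ (x ∪ y ∪ (x ∪ z)z)* : |closure| = 1 (new start) + (5 + 8) + 1 (new accept, since some branch ε-reaches its own accept) = 15

15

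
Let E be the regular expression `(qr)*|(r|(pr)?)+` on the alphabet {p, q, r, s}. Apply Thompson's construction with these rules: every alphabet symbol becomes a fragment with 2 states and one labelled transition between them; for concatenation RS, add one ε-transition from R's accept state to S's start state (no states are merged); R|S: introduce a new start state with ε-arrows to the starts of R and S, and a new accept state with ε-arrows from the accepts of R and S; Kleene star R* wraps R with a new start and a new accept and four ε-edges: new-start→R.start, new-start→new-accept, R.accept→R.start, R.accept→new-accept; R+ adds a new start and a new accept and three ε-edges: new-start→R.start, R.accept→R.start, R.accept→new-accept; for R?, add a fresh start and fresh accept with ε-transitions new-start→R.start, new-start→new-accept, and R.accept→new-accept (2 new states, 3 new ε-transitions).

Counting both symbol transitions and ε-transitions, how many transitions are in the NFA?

Building bottom-up:
Each of the 5 symbol leaves contributes 1 transition (1 symbol, 0 ε).
  qr — 3 transitions (2 symbol, 1 ε)
  (qr)* — 7 transitions (2 symbol, 5 ε)
  pr — 3 transitions (2 symbol, 1 ε)
  (pr)? — 6 transitions (2 symbol, 4 ε)
  r|(pr)? — 11 transitions (3 symbol, 8 ε)
  (r|(pr)?)+ — 14 transitions (3 symbol, 11 ε)
  (qr)*|(r|(pr)?)+ — 25 transitions (5 symbol, 20 ε)

25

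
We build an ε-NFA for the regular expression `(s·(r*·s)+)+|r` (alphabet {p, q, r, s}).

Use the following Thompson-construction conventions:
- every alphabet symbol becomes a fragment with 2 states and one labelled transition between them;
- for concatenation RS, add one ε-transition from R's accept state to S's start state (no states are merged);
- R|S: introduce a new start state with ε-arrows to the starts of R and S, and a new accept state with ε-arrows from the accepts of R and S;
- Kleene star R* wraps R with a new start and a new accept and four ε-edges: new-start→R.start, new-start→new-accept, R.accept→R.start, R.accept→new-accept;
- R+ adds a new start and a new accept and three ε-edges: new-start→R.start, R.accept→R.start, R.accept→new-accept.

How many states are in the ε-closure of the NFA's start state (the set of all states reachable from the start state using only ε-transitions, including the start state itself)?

Compute the ε-closure size of each fragment's start state recursively; a symbol fragment's start has no outgoing ε-edge, so its closure is just itself (size 1).
  r* — C = 1 (new start) + 1 (body) + 1 (new accept) = 3
  r*·s — the left operand accepts ε, so the closure extends into the next operand (via the concat ε-link); C = 3 + 1 = 4
  (r*·s)+ — new start ε-reaches only the body's start; the new accept needs a symbol first: C = 1 + 4 = 5
  s·(r*·s)+ — same as the first factor's closure: C = 1
  (s·(r*·s)+)+ — new start ε-reaches only the body's start; the new accept needs a symbol first: C = 1 + 1 = 2
  (s·(r*·s)+)+|r — C = 1 + 2 + 1 = 4 (the new accept is not ε-reachable since no branch accepts ε)

4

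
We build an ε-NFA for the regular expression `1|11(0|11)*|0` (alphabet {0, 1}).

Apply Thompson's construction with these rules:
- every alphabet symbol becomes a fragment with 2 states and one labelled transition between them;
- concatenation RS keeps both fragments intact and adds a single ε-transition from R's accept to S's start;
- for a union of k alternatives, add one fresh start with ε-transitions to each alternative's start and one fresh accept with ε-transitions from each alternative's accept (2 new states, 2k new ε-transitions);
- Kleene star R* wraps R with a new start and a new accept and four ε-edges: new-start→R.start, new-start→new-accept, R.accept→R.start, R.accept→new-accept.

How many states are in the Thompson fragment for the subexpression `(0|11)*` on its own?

Fragment for `(0|11)*`:
Each of the 3 symbol leaves contributes a 2-state fragment.
  11 : 4 states
  0|11 : 8 states
  (0|11)* : 10 states

10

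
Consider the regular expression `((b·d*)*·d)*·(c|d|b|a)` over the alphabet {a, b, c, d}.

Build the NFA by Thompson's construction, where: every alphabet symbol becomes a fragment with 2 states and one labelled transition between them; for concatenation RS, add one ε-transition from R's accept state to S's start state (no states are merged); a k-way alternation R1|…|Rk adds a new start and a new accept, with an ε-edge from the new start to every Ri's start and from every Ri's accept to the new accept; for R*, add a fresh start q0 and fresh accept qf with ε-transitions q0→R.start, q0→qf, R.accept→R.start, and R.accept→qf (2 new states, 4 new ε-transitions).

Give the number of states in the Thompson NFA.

22

Bottom-up over the parse tree:
Each of the 7 symbol leaves contributes a 2-state fragment.
  d* = 4 states
  b·d* = 6 states
  (b·d*)* = 8 states
  (b·d*)*·d = 10 states
  ((b·d*)*·d)* = 12 states
  c|d|b|a = 10 states
  ((b·d*)*·d)*·(c|d|b|a) = 22 states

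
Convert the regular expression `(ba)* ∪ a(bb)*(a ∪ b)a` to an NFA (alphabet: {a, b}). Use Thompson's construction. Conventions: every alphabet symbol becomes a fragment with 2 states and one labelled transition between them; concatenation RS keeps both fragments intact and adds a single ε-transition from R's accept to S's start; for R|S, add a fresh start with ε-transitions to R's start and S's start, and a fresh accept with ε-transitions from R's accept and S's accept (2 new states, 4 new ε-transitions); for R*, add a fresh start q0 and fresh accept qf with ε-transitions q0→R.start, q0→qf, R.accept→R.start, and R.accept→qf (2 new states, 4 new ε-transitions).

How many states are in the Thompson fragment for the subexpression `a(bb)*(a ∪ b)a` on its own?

16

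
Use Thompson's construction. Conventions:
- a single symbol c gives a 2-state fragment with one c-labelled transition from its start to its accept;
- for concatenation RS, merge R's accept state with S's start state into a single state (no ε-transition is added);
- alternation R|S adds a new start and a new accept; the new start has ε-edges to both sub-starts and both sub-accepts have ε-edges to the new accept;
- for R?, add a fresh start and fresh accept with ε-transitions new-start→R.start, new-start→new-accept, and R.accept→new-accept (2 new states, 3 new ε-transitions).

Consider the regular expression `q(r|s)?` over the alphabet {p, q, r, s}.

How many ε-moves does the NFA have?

7

Recursing over subexpressions:
Each of the 3 symbol leaves contributes 0 ε-transitions.
  r|s : 4 ε-transitions
  (r|s)? : 7 ε-transitions
  q(r|s)? : 7 ε-transitions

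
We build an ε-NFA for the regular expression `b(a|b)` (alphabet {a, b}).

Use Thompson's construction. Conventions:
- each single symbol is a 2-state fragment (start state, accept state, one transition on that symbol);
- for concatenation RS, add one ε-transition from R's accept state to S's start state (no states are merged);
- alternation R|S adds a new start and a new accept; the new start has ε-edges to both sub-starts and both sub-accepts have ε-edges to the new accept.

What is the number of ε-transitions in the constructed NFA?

5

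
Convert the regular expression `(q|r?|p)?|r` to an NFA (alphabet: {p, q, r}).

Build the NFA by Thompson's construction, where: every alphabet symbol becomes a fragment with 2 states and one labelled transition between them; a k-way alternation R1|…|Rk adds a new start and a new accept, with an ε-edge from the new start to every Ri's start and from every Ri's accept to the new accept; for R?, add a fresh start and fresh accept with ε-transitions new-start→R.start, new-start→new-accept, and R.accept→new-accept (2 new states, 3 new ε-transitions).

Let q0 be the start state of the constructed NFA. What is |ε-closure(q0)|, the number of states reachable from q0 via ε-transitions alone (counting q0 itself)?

Let C(F) = |ε-closure(F.start)| within fragment F, and note whether F accepts ε. Symbol fragments have C = 1 and do not accept ε. Then:
  r? — C = 1 (new start) + 1 (body) + 1 (new accept, via ε) = 3
  q|r?|p — C = 1 (new start) + (1 + 3 + 1) + 1 (new accept, since some branch ε-reaches its own accept) = 7
  (q|r?|p)? — C = 1 (new start) + 7 (body) + 1 (new accept, via ε) = 9
  (q|r?|p)?|r — C = 1 (new start) + (9 + 1) + 1 (new accept, since some branch ε-reaches its own accept) = 12

12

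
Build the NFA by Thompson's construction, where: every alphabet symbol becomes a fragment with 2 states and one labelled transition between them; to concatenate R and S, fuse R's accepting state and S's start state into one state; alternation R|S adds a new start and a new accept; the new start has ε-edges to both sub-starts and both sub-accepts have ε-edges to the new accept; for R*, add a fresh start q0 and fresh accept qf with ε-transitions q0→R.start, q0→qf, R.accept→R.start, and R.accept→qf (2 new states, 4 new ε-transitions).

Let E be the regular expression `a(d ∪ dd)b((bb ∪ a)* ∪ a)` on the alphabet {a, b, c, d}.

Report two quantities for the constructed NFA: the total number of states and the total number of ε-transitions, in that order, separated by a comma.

Bottom-up over the parse tree:
Each of the 9 symbol leaves contributes 2 states and 0 ε-transitions.
  dd = 3 states, 0 ε-transitions
  d ∪ dd = 7 states, 4 ε-transitions
  bb = 3 states, 0 ε-transitions
  bb ∪ a = 7 states, 4 ε-transitions
  (bb ∪ a)* = 9 states, 8 ε-transitions
  (bb ∪ a)* ∪ a = 13 states, 12 ε-transitions
  a(d ∪ dd)b((bb ∪ a)* ∪ a) = 21 states, 16 ε-transitions

21, 16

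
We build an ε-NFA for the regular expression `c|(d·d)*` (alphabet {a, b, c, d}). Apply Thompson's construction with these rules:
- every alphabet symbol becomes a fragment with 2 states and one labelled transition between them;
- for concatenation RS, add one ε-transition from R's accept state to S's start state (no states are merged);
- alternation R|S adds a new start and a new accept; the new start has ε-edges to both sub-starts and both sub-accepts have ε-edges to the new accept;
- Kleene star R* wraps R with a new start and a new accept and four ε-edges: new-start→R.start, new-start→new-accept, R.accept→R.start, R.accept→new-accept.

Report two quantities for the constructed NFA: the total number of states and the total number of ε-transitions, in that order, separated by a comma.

10, 9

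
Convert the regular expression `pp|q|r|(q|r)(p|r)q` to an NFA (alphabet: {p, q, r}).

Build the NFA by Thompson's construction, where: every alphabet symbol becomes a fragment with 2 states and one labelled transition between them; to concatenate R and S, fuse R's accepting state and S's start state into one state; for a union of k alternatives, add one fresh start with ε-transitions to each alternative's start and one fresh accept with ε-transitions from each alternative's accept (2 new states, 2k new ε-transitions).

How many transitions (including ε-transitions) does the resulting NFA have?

25

Building bottom-up:
Each of the 9 symbol leaves contributes 1 transition (1 symbol, 0 ε).
  pp = 2 transitions (2 symbol, 0 ε)
  q|r = 6 transitions (2 symbol, 4 ε)
  p|r = 6 transitions (2 symbol, 4 ε)
  (q|r)(p|r)q = 13 transitions (5 symbol, 8 ε)
  pp|q|r|(q|r)(p|r)q = 25 transitions (9 symbol, 16 ε)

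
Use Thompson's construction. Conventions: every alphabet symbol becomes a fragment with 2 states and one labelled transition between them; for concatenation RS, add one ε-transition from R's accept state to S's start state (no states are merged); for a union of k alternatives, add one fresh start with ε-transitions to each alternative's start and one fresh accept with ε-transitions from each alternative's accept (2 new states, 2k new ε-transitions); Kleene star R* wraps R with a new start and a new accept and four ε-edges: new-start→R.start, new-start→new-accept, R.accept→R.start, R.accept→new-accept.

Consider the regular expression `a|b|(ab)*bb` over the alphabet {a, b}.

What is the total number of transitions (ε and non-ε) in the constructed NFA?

19

Building bottom-up:
Each of the 6 symbol leaves contributes 1 transition (1 symbol, 0 ε).
  ab = 3 transitions (2 symbol, 1 ε)
  (ab)* = 7 transitions (2 symbol, 5 ε)
  (ab)*bb = 11 transitions (4 symbol, 7 ε)
  a|b|(ab)*bb = 19 transitions (6 symbol, 13 ε)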